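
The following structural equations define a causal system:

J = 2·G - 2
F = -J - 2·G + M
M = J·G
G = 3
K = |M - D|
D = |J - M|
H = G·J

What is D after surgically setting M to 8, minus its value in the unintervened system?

-4

do(M=8) replaces the equation M = J·G with the constant M = 8.
J = 2·G - 2  [with G=3]  = 4
D = |J - M|  [with J=4, M=8]  = 4
Without intervention: J = 2·G - 2  [with G=3]  = 4; M = J·G  [with J=4, G=3]  = 12; D = |J - M|  [with J=4, M=12]  = 8.
Change = 4 − 8 = -4.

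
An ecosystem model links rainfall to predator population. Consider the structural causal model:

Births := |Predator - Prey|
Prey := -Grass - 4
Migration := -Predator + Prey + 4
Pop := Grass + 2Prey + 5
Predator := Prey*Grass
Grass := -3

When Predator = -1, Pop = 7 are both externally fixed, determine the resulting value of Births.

Setting Predator = -1, Pop = 7 by intervention discards those variables' equations.
Prey = -Grass - 4  [with Grass=-3]  = -1
Births = |Predator - Prey|  [with Predator=-1, Prey=-1]  = 0

0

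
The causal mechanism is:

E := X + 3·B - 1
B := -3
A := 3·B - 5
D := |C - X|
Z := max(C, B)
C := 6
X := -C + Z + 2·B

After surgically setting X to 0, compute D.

The intervention breaks the incoming arrows to X: X := -C + Z + 2·B no longer applies, and X = 0.
D = |C - X|  [with C=6, X=0]  = 6

6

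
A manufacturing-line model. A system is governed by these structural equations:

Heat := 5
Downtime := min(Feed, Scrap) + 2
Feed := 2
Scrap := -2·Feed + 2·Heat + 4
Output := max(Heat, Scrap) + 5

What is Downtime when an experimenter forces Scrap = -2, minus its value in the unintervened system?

-4

do(Scrap=-2) replaces the equation Scrap := -2·Feed + 2·Heat + 4 with the constant Scrap = -2.
Downtime = min(Feed, Scrap) + 2  [with Feed=2, Scrap=-2]  = 0
Without intervention: Scrap = -2·Feed + 2·Heat + 4  [with Feed=2, Heat=5]  = 10; Downtime = min(Feed, Scrap) + 2  [with Feed=2, Scrap=10]  = 4.
Change = 0 − 4 = -4.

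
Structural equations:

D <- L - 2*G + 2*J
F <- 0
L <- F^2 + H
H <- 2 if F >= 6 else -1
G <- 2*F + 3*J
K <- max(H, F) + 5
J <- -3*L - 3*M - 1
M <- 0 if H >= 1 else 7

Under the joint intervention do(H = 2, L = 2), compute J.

-7

Under do(H = 2, L = 2), each intervened variable's structural equation is replaced by its fixed value.
M = 0 if H >= 1 else 7  [with H=2]  = 0
J = -3*L - 3*M - 1  [with L=2, M=0]  = -7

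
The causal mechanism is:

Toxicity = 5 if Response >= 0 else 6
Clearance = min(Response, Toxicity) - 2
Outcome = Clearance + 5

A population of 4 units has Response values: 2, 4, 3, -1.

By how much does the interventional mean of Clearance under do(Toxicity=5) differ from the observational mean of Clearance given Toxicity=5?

-1

The intervention sets Toxicity=5 in all 4 units regardless of Response. Recomputing Clearance per unit gives 0, 2, 1, -3; average 0.
Conditioning on Toxicity=5 selects the 3 unit(s) with Response ∈ {2, 4, 3}. Their Clearance values: 0, 2, 1. Mean = 1.
Difference = 0 − 1 = -1.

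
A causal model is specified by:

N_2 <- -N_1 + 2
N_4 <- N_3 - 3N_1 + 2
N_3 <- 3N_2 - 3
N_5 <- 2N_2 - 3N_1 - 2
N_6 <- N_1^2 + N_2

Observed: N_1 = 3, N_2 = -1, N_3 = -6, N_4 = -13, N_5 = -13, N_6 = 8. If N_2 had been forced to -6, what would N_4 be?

-28

Under do(N_2=-6), the mechanism N_2 <- -N_1 + 2 is discarded; N_2 is fixed at -6.
N_3 = 3N_2 - 3  [with N_2=-6]  = -21
N_4 = N_3 - 3N_1 + 2  [with N_3=-21, N_1=3]  = -28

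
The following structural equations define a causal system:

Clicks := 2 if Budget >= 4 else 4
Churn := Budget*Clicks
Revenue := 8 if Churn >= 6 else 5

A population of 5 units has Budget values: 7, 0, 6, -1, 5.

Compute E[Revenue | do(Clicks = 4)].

6.8

The intervention sets Clicks=4 in all 5 units regardless of Budget. Recomputing Revenue per unit gives 8, 5, 8, 5, 8; average 6.8.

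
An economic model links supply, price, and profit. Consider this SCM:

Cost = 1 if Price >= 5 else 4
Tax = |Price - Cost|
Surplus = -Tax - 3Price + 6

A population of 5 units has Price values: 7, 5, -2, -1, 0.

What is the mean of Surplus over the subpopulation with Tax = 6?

Observing Tax=6 restricts to units where Tax's equation naturally yields 6: Price ∈ {7, -2}. In that subpopulation Surplus = -21, 6, mean -7.5.

-7.5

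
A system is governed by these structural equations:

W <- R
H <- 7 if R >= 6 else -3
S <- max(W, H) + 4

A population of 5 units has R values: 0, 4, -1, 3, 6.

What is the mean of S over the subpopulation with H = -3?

5.5

E[S|H=-3] averages over only the 4 units with H=-3 (R = 0, 4, -1, 3): S = 4, 8, 3, 7, mean 5.5.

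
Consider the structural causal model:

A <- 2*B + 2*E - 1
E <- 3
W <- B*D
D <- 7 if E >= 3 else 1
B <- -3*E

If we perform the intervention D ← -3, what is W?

do(D=-3) replaces the equation D <- 7 if E >= 3 else 1 with the constant D = -3.
B = -3*E  [with E=3]  = -9
W = B*D  [with B=-9, D=-3]  = 27

27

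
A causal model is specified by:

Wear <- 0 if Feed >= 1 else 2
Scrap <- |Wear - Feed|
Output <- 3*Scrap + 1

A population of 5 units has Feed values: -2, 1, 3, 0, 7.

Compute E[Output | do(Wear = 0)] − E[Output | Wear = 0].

do(Wear=0) breaks Wear's dependence on Feed. With Wear=0 fixed, Output across the units is 7, 4, 10, 1, 22, mean 8.8.
E[Output|Wear=0] averages over only the 3 units with Wear=0 (Feed = 1, 3, 7): Output = 4, 10, 22, mean 12.
Difference = 8.8 − 12 = -3.2.

-3.2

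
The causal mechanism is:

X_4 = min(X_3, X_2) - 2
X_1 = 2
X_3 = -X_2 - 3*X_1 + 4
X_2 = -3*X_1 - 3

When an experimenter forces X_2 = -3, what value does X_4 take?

Under do(X_2=-3), the mechanism X_2 = -3*X_1 - 3 is discarded; X_2 is fixed at -3.
X_3 = -X_2 - 3*X_1 + 4  [with X_2=-3, X_1=2]  = 1
X_4 = min(X_3, X_2) - 2  [with X_3=1, X_2=-3]  = -5

-5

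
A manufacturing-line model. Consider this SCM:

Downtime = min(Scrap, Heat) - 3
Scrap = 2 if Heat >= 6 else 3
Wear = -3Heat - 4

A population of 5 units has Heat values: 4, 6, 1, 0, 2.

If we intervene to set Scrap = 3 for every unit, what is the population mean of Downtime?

-1.2

The intervention sets Scrap=3 in all 5 units regardless of Heat. Recomputing Downtime per unit gives 0, 0, -2, -3, -1; average -1.2.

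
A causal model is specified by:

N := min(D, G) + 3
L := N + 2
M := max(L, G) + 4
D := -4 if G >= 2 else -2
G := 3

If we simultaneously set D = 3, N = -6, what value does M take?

7

Under do(D = 3, N = -6), each intervened variable's structural equation is replaced by its fixed value.
L = N + 2  [with N=-6]  = -4
M = max(L, G) + 4  [with L=-4, G=3]  = 7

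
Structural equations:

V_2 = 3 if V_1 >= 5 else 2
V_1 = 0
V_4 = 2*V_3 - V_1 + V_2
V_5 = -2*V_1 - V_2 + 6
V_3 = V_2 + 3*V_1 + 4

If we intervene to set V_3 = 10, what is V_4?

The intervention breaks the incoming arrows to V_3: V_3 = V_2 + 3*V_1 + 4 no longer applies, and V_3 = 10.
V_2 = 3 if V_1 >= 5 else 2  [with V_1=0]  = 2
V_4 = 2*V_3 - V_1 + V_2  [with V_3=10, V_1=0, V_2=2]  = 22

22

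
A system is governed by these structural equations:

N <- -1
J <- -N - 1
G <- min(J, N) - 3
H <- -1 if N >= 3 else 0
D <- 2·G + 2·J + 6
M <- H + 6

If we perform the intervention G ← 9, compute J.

0

Under do(G=9), the mechanism G <- min(J, N) - 3 is discarded; G is fixed at 9.
Since J is not a descendant of the intervened variable, it is unaffected.
J = -N - 1  [with N=-1]  = 0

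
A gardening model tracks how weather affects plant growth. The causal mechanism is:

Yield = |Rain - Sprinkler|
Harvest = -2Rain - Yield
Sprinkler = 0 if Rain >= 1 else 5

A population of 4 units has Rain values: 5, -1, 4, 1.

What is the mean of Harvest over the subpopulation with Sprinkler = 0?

-10

Conditioning on Sprinkler=0 selects the 3 unit(s) with Rain ∈ {5, 4, 1}. Their Harvest values: -15, -12, -3. Mean = -10.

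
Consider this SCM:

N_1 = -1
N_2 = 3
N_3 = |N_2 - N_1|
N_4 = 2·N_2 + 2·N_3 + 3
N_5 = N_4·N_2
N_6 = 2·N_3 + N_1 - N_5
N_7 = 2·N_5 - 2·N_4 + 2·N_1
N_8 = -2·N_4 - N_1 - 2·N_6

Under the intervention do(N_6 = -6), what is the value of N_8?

Intervening sets N_6 = -6 and removes its equation (N_6 = 2·N_3 + N_1 - N_5).
N_3 = |N_2 - N_1|  [with N_2=3, N_1=-1]  = 4
N_4 = 2·N_2 + 2·N_3 + 3  [with N_2=3, N_3=4]  = 17
N_8 = -2·N_4 - N_1 - 2·N_6  [with N_4=17, N_1=-1, N_6=-6]  = -21

-21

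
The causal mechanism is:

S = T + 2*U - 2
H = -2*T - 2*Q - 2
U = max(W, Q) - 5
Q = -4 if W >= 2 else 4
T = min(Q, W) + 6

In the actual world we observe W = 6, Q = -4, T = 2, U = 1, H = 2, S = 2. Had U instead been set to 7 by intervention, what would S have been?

Under do(U=7), the mechanism U = max(W, Q) - 5 is discarded; U is fixed at 7.
Q = -4 if W >= 2 else 4  [with W=6]  = -4
T = min(Q, W) + 6  [with Q=-4, W=6]  = 2
S = T + 2*U - 2  [with T=2, U=7]  = 14

14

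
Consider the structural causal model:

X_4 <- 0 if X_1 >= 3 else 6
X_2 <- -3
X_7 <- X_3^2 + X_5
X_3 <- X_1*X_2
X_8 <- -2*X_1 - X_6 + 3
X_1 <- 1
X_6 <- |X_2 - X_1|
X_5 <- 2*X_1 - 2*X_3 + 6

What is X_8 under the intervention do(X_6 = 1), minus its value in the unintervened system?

Intervening sets X_6 = 1 and removes its equation (X_6 <- |X_2 - X_1|).
X_8 = -2*X_1 - X_6 + 3  [with X_1=1, X_6=1]  = 0
Without intervention: X_6 = |X_2 - X_1|  [with X_2=-3, X_1=1]  = 4; X_8 = -2*X_1 - X_6 + 3  [with X_1=1, X_6=4]  = -3.
Change = 0 − (-3) = 3.

3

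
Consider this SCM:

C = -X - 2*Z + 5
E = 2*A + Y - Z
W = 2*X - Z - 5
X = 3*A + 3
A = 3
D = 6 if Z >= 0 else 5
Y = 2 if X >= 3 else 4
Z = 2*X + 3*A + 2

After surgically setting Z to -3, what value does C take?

do(Z=-3) replaces the equation Z = 2*X + 3*A + 2 with the constant Z = -3.
X = 3*A + 3  [with A=3]  = 12
C = -X - 2*Z + 5  [with X=12, Z=-3]  = -1

-1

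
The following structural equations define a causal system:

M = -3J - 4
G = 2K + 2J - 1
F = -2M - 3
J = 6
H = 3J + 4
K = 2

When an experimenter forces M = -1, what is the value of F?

The intervention breaks the incoming arrows to M: M = -3J - 4 no longer applies, and M = -1.
F = -2M - 3  [with M=-1]  = -1

-1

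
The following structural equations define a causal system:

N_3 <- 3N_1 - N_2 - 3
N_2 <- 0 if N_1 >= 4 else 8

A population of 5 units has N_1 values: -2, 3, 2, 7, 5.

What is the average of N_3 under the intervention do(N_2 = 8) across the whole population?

-2

Under do(N_2=8), N_2's equation is replaced by N_2=8 for every unit. Per-unit N_3: -17, -2, -5, 10, 4. Mean = -2.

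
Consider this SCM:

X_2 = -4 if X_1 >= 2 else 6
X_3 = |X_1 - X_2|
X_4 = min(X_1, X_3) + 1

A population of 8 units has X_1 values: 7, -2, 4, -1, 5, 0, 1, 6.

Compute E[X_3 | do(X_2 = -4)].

do(X_2=-4) breaks X_2's dependence on X_1. With X_2=-4 fixed, X_3 across the units is 11, 2, 8, 3, 9, 4, 5, 10, mean 6.5.

6.5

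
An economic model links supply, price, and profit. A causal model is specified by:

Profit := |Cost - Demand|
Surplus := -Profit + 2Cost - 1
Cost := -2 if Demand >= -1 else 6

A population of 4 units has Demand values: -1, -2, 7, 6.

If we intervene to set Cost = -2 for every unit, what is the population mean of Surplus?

-9.5

The intervention sets Cost=-2 in all 4 units regardless of Demand. Recomputing Surplus per unit gives -6, -5, -14, -13; average -9.5.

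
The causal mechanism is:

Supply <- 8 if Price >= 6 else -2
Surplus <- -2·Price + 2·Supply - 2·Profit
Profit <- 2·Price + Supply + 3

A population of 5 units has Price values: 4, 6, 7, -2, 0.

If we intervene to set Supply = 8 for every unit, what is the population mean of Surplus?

The intervention sets Supply=8 in all 5 units regardless of Price. Recomputing Surplus per unit gives -30, -42, -48, 6, -6; average -24.

-24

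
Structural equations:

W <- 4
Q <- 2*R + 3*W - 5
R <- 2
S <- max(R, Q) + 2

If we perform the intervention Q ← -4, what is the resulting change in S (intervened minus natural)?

The intervention breaks the incoming arrows to Q: Q <- 2*R + 3*W - 5 no longer applies, and Q = -4.
S = max(R, Q) + 2  [with R=2, Q=-4]  = 4
Without intervention: Q = 2*R + 3*W - 5  [with R=2, W=4]  = 11; S = max(R, Q) + 2  [with R=2, Q=11]  = 13.
Change = 4 − 13 = -9.

-9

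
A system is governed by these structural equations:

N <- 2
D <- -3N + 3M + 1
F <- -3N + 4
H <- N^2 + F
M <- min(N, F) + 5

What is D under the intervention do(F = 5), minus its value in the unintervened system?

12

Under do(F=5), the mechanism F <- -3N + 4 is discarded; F is fixed at 5.
M = min(N, F) + 5  [with N=2, F=5]  = 7
D = -3N + 3M + 1  [with N=2, M=7]  = 16
Without intervention: F = -3N + 4  [with N=2]  = -2; M = min(N, F) + 5  [with N=2, F=-2]  = 3; D = -3N + 3M + 1  [with N=2, M=3]  = 4.
Change = 16 − 4 = 12.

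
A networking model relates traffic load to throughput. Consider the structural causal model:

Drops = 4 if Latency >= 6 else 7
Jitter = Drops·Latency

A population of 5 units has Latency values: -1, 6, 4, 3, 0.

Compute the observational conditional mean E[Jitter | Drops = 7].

E[Jitter|Drops=7] averages over only the 4 units with Drops=7 (Latency = -1, 4, 3, 0): Jitter = -7, 28, 21, 0, mean 10.5.

10.5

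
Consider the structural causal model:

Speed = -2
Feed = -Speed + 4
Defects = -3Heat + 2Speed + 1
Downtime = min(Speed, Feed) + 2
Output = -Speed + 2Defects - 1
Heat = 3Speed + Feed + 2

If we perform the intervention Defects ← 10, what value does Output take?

21

Intervening sets Defects = 10 and removes its equation (Defects = -3Heat + 2Speed + 1).
Output = -Speed + 2Defects - 1  [with Speed=-2, Defects=10]  = 21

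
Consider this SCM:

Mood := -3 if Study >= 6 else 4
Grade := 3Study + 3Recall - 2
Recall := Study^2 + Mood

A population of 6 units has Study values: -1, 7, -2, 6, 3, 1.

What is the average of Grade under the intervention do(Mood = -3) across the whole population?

The intervention sets Mood=-3 in all 6 units regardless of Study. Recomputing Grade per unit gives -11, 157, -5, 115, 25, -5; average 46.

46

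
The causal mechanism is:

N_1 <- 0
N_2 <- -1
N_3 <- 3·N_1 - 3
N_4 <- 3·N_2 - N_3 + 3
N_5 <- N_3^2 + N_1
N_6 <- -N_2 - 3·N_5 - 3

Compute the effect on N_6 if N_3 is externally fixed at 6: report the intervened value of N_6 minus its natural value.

-81

The intervention breaks the incoming arrows to N_3: N_3 <- 3·N_1 - 3 no longer applies, and N_3 = 6.
N_5 = N_3^2 + N_1  [with N_3=6, N_1=0]  = 36
N_6 = -N_2 - 3·N_5 - 3  [with N_2=-1, N_5=36]  = -110
Without intervention: N_3 = 3·N_1 - 3  [with N_1=0]  = -3; N_5 = N_3^2 + N_1  [with N_3=-3, N_1=0]  = 9; N_6 = -N_2 - 3·N_5 - 3  [with N_2=-1, N_5=9]  = -29.
Change = -110 − (-29) = -81.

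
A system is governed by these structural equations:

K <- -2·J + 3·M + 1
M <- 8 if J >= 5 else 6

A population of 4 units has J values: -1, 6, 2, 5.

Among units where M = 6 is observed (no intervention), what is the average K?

18

E[K|M=6] averages over only the 2 units with M=6 (J = -1, 2): K = 21, 15, mean 18.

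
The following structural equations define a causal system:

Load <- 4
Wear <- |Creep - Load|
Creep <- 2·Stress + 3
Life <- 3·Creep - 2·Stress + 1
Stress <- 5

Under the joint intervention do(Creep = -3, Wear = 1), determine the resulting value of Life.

-18

Setting Creep = -3, Wear = 1 by intervention discards those variables' equations.
Life = 3·Creep - 2·Stress + 1  [with Creep=-3, Stress=5]  = -18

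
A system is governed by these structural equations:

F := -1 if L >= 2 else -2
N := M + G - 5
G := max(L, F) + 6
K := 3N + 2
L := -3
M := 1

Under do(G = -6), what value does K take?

-28

Under do(G=-6), the mechanism G := max(L, F) + 6 is discarded; G is fixed at -6.
N = M + G - 5  [with M=1, G=-6]  = -10
K = 3N + 2  [with N=-10]  = -28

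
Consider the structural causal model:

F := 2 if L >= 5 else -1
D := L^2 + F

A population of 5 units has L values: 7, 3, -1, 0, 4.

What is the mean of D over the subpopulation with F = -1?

5.5

E[D|F=-1] averages over only the 4 units with F=-1 (L = 3, -1, 0, 4): D = 8, 0, -1, 15, mean 5.5.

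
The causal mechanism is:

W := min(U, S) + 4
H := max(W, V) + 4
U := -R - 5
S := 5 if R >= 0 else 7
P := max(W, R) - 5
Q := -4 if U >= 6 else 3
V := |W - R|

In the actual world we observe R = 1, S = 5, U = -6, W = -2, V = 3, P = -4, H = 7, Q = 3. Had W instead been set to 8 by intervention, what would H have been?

12

The intervention breaks the incoming arrows to W: W := min(U, S) + 4 no longer applies, and W = 8.
V = |W - R|  [with W=8, R=1]  = 7
H = max(W, V) + 4  [with W=8, V=7]  = 12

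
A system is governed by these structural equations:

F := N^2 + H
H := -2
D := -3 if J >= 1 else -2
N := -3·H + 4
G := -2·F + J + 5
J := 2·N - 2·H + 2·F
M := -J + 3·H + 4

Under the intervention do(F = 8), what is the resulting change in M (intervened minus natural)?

The intervention breaks the incoming arrows to F: F := N^2 + H no longer applies, and F = 8.
N = -3·H + 4  [with H=-2]  = 10
J = 2·N - 2·H + 2·F  [with N=10, H=-2, F=8]  = 40
M = -J + 3·H + 4  [with J=40, H=-2]  = -42
Without intervention: N = -3·H + 4  [with H=-2]  = 10; F = N^2 + H  [with N=10, H=-2]  = 98; J = 2·N - 2·H + 2·F  [with N=10, H=-2, F=98]  = 220; M = -J + 3·H + 4  [with J=220, H=-2]  = -222.
Change = -42 − (-222) = 180.

180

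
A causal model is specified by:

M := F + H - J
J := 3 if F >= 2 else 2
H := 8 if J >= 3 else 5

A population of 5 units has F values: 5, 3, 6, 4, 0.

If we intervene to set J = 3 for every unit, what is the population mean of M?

Under do(J=3), J's equation is replaced by J=3 for every unit. Per-unit M: 10, 8, 11, 9, 5. Mean = 8.6.

8.6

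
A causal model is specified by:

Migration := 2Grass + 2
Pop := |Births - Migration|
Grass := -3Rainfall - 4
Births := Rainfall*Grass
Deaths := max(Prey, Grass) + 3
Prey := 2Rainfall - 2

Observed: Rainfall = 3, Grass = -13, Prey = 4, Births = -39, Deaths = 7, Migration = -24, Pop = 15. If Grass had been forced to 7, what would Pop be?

5

Under do(Grass=7), the mechanism Grass := -3Rainfall - 4 is discarded; Grass is fixed at 7.
Births = Rainfall*Grass  [with Rainfall=3, Grass=7]  = 21
Migration = 2Grass + 2  [with Grass=7]  = 16
Pop = |Births - Migration|  [with Births=21, Migration=16]  = 5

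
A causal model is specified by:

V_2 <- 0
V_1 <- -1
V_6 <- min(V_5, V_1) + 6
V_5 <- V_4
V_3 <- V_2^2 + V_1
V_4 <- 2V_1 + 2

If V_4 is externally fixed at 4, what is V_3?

Under do(V_4=4), the mechanism V_4 <- 2V_1 + 2 is discarded; V_4 is fixed at 4.
Since V_3 is not a descendant of the intervened variable, it is unaffected.
V_3 = V_2^2 + V_1  [with V_2=0, V_1=-1]  = -1

-1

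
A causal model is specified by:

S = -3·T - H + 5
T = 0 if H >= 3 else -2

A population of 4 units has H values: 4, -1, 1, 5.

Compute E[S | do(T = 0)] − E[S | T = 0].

2.25

The intervention sets T=0 in all 4 units regardless of H. Recomputing S per unit gives 1, 6, 4, 0; average 2.75.
Conditioning on T=0 selects the 2 unit(s) with H ∈ {4, 5}. Their S values: 1, 0. Mean = 0.5.
Difference = 2.75 − 0.5 = 2.25.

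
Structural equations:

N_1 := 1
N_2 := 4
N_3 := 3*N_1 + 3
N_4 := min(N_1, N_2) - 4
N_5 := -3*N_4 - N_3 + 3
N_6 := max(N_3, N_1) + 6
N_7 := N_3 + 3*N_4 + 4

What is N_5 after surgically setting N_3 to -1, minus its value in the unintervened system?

do(N_3=-1) replaces the equation N_3 := 3*N_1 + 3 with the constant N_3 = -1.
N_4 = min(N_1, N_2) - 4  [with N_1=1, N_2=4]  = -3
N_5 = -3*N_4 - N_3 + 3  [with N_4=-3, N_3=-1]  = 13
Without intervention: N_3 = 3*N_1 + 3  [with N_1=1]  = 6; N_4 = min(N_1, N_2) - 4  [with N_1=1, N_2=4]  = -3; N_5 = -3*N_4 - N_3 + 3  [with N_4=-3, N_3=6]  = 6.
Change = 13 − 6 = 7.

7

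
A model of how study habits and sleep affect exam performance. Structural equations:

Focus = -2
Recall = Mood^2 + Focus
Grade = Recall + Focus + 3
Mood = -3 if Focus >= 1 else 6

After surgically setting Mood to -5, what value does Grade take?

Under do(Mood=-5), the mechanism Mood = -3 if Focus >= 1 else 6 is discarded; Mood is fixed at -5.
Recall = Mood^2 + Focus  [with Mood=-5, Focus=-2]  = 23
Grade = Recall + Focus + 3  [with Recall=23, Focus=-2]  = 24

24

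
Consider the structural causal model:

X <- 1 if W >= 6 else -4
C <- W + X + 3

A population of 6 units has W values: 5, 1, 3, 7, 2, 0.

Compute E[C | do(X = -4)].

do(X=-4) breaks X's dependence on W. With X=-4 fixed, C across the units is 4, 0, 2, 6, 1, -1, mean 2.

2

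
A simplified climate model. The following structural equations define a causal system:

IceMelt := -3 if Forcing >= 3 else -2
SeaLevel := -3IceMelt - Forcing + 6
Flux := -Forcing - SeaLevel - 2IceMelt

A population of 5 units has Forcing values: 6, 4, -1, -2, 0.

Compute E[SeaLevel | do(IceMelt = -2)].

Every unit gets IceMelt=-2 under the intervention. SeaLevel values become 6, 8, 13, 14, 12; E[SeaLevel|do(IceMelt=-2)] = 10.6.

10.6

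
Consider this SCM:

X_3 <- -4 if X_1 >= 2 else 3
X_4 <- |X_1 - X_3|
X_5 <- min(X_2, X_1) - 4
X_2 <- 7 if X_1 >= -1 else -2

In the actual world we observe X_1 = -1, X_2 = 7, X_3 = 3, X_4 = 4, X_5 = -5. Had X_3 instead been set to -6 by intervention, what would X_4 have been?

5

The intervention breaks the incoming arrows to X_3: X_3 <- -4 if X_1 >= 2 else 3 no longer applies, and X_3 = -6.
X_4 = |X_1 - X_3|  [with X_1=-1, X_3=-6]  = 5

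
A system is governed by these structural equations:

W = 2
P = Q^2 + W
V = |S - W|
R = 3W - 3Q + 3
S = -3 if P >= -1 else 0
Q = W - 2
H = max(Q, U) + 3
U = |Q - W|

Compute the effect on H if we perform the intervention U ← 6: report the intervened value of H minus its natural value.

4

Under do(U=6), the mechanism U = |Q - W| is discarded; U is fixed at 6.
Q = W - 2  [with W=2]  = 0
H = max(Q, U) + 3  [with Q=0, U=6]  = 9
Without intervention: Q = W - 2  [with W=2]  = 0; U = |Q - W|  [with Q=0, W=2]  = 2; H = max(Q, U) + 3  [with Q=0, U=2]  = 5.
Change = 9 − 5 = 4.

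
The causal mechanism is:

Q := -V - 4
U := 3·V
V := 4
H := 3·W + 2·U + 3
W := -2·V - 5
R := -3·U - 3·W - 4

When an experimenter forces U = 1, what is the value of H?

-34

Under do(U=1), the mechanism U := 3·V is discarded; U is fixed at 1.
W = -2·V - 5  [with V=4]  = -13
H = 3·W + 2·U + 3  [with W=-13, U=1]  = -34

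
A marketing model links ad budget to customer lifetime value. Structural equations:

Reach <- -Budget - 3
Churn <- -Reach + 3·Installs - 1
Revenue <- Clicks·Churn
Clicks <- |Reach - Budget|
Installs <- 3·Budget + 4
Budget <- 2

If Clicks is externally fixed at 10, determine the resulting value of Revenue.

The intervention breaks the incoming arrows to Clicks: Clicks <- |Reach - Budget| no longer applies, and Clicks = 10.
Reach = -Budget - 3  [with Budget=2]  = -5
Installs = 3·Budget + 4  [with Budget=2]  = 10
Churn = -Reach + 3·Installs - 1  [with Reach=-5, Installs=10]  = 34
Revenue = Clicks·Churn  [with Clicks=10, Churn=34]  = 340

340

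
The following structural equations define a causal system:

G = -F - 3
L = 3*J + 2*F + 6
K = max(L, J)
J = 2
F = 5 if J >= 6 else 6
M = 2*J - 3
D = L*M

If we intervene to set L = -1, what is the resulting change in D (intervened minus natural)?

-25

do(L=-1) replaces the equation L = 3*J + 2*F + 6 with the constant L = -1.
M = 2*J - 3  [with J=2]  = 1
D = L*M  [with L=-1, M=1]  = -1
Without intervention: F = 5 if J >= 6 else 6  [with J=2]  = 6; L = 3*J + 2*F + 6  [with J=2, F=6]  = 24; M = 2*J - 3  [with J=2]  = 1; D = L*M  [with L=24, M=1]  = 24.
Change = -1 − 24 = -25.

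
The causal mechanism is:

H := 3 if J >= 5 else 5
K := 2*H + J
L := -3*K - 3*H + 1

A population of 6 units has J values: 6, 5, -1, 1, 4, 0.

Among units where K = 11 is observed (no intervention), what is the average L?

Observing K=11 restricts to units where K's equation naturally yields 11: J ∈ {5, 1}. In that subpopulation L = -41, -47, mean -44.

-44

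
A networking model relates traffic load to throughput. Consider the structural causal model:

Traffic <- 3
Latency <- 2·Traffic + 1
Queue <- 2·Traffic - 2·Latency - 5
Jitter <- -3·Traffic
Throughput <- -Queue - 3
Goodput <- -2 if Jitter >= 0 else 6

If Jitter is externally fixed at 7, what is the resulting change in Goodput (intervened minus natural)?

Under do(Jitter=7), the mechanism Jitter <- -3·Traffic is discarded; Jitter is fixed at 7.
Goodput = -2 if Jitter >= 0 else 6  [with Jitter=7]  = -2
Without intervention: Jitter = -3·Traffic  [with Traffic=3]  = -9; Goodput = -2 if Jitter >= 0 else 6  [with Jitter=-9]  = 6.
Change = -2 − 6 = -8.

-8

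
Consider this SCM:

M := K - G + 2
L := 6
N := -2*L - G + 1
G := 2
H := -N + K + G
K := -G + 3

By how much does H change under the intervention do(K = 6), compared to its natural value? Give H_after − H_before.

The intervention breaks the incoming arrows to K: K := -G + 3 no longer applies, and K = 6.
N = -2*L - G + 1  [with L=6, G=2]  = -13
H = -N + K + G  [with N=-13, K=6, G=2]  = 21
Without intervention: K = -G + 3  [with G=2]  = 1; N = -2*L - G + 1  [with L=6, G=2]  = -13; H = -N + K + G  [with N=-13, K=1, G=2]  = 16.
Change = 21 − 16 = 5.

5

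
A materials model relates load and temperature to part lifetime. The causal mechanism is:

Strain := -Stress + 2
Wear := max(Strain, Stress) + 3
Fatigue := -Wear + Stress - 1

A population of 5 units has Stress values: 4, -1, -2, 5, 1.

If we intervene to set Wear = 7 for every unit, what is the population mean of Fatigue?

The intervention sets Wear=7 in all 5 units regardless of Stress. Recomputing Fatigue per unit gives -4, -9, -10, -3, -7; average -6.6.

-6.6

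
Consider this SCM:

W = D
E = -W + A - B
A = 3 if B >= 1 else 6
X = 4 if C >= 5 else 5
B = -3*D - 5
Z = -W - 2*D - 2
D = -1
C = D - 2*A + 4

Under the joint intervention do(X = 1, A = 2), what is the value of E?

5

Under do(X = 1, A = 2), each intervened variable's structural equation is replaced by its fixed value.
B = -3*D - 5  [with D=-1]  = -2
W = D  [with D=-1]  = -1
E = -W + A - B  [with W=-1, A=2, B=-2]  = 5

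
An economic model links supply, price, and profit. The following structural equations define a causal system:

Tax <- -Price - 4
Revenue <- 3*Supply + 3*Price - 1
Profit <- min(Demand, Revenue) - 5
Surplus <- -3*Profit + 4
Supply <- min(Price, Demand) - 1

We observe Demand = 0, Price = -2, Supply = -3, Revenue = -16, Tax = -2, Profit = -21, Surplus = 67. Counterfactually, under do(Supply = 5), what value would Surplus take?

19

The intervention breaks the incoming arrows to Supply: Supply <- min(Price, Demand) - 1 no longer applies, and Supply = 5.
Revenue = 3*Supply + 3*Price - 1  [with Supply=5, Price=-2]  = 8
Profit = min(Demand, Revenue) - 5  [with Demand=0, Revenue=8]  = -5
Surplus = -3*Profit + 4  [with Profit=-5]  = 19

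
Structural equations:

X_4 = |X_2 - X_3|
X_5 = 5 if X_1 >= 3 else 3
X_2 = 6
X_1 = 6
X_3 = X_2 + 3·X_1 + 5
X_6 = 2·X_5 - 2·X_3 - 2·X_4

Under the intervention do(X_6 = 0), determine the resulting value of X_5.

5

do(X_6=0) replaces the equation X_6 = 2·X_5 - 2·X_3 - 2·X_4 with the constant X_6 = 0.
Since X_5 is not a descendant of the intervened variable, it is unaffected.
X_5 = 5 if X_1 >= 3 else 3  [with X_1=6]  = 5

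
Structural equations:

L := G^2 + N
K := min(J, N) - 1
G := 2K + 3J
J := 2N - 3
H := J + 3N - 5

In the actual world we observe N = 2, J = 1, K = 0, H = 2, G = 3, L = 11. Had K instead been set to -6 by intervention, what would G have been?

do(K=-6) replaces the equation K := min(J, N) - 1 with the constant K = -6.
J = 2N - 3  [with N=2]  = 1
G = 2K + 3J  [with K=-6, J=1]  = -9

-9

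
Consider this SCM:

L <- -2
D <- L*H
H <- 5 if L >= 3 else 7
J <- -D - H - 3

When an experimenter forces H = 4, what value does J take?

1

Under do(H=4), the mechanism H <- 5 if L >= 3 else 7 is discarded; H is fixed at 4.
D = L*H  [with L=-2, H=4]  = -8
J = -D - H - 3  [with D=-8, H=4]  = 1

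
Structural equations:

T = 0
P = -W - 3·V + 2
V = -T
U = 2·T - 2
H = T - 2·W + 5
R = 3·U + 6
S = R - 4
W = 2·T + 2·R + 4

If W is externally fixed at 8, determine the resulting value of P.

-6

The intervention breaks the incoming arrows to W: W = 2·T + 2·R + 4 no longer applies, and W = 8.
V = -T  [with T=0]  = 0
P = -W - 3·V + 2  [with W=8, V=0]  = -6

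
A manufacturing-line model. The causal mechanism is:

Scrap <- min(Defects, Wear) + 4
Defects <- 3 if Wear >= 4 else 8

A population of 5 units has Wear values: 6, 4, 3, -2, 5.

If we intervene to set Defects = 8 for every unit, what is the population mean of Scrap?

7.2

Every unit gets Defects=8 under the intervention. Scrap values become 10, 8, 7, 2, 9; E[Scrap|do(Defects=8)] = 7.2.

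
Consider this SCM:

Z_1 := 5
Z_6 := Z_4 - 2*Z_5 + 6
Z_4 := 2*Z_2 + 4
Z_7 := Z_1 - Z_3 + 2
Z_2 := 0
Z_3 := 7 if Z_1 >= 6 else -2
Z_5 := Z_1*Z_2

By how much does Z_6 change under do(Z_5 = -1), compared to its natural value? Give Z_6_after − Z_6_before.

2

The intervention breaks the incoming arrows to Z_5: Z_5 := Z_1*Z_2 no longer applies, and Z_5 = -1.
Z_4 = 2*Z_2 + 4  [with Z_2=0]  = 4
Z_6 = Z_4 - 2*Z_5 + 6  [with Z_4=4, Z_5=-1]  = 12
Without intervention: Z_4 = 2*Z_2 + 4  [with Z_2=0]  = 4; Z_5 = Z_1*Z_2  [with Z_1=5, Z_2=0]  = 0; Z_6 = Z_4 - 2*Z_5 + 6  [with Z_4=4, Z_5=0]  = 10.
Change = 12 − 10 = 2.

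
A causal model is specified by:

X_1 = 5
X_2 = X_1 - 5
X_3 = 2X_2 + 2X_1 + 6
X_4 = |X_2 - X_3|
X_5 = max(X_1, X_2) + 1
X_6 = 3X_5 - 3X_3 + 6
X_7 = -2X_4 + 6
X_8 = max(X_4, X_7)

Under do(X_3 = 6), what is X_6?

6

The intervention breaks the incoming arrows to X_3: X_3 = 2X_2 + 2X_1 + 6 no longer applies, and X_3 = 6.
X_2 = X_1 - 5  [with X_1=5]  = 0
X_5 = max(X_1, X_2) + 1  [with X_1=5, X_2=0]  = 6
X_6 = 3X_5 - 3X_3 + 6  [with X_5=6, X_3=6]  = 6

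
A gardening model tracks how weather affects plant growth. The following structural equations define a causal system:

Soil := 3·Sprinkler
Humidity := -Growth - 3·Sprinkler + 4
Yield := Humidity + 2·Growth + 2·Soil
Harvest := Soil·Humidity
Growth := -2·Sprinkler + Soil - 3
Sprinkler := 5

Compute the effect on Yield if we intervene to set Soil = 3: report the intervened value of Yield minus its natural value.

do(Soil=3) replaces the equation Soil := 3·Sprinkler with the constant Soil = 3.
Growth = -2·Sprinkler + Soil - 3  [with Sprinkler=5, Soil=3]  = -10
Humidity = -Growth - 3·Sprinkler + 4  [with Growth=-10, Sprinkler=5]  = -1
Yield = Humidity + 2·Growth + 2·Soil  [with Humidity=-1, Growth=-10, Soil=3]  = -15
Without intervention: Soil = 3·Sprinkler  [with Sprinkler=5]  = 15; Growth = -2·Sprinkler + Soil - 3  [with Sprinkler=5, Soil=15]  = 2; Humidity = -Growth - 3·Sprinkler + 4  [with Growth=2, Sprinkler=5]  = -13; Yield = Humidity + 2·Growth + 2·Soil  [with Humidity=-13, Growth=2, Soil=15]  = 21.
Change = -15 − 21 = -36.

-36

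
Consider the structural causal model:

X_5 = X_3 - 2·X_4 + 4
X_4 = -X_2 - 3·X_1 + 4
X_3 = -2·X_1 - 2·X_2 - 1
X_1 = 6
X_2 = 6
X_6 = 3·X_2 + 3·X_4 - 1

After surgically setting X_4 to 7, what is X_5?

-35

Intervening sets X_4 = 7 and removes its equation (X_4 = -X_2 - 3·X_1 + 4).
X_3 = -2·X_1 - 2·X_2 - 1  [with X_1=6, X_2=6]  = -25
X_5 = X_3 - 2·X_4 + 4  [with X_3=-25, X_4=7]  = -35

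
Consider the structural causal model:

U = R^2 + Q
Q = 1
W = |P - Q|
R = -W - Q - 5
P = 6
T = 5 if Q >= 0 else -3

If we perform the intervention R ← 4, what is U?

17

Under do(R=4), the mechanism R = -W - Q - 5 is discarded; R is fixed at 4.
U = R^2 + Q  [with R=4, Q=1]  = 17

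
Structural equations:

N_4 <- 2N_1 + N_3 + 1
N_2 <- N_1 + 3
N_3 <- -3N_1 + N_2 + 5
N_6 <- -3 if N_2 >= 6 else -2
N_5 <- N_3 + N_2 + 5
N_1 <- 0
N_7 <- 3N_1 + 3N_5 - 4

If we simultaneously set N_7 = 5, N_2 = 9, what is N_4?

15

Under do(N_7 = 5, N_2 = 9), each intervened variable's structural equation is replaced by its fixed value.
N_3 = -3N_1 + N_2 + 5  [with N_1=0, N_2=9]  = 14
N_4 = 2N_1 + N_3 + 1  [with N_1=0, N_3=14]  = 15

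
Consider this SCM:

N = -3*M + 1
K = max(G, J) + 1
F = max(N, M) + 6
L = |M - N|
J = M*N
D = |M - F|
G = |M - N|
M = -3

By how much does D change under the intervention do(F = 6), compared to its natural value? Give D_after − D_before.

-10

The intervention breaks the incoming arrows to F: F = max(N, M) + 6 no longer applies, and F = 6.
D = |M - F|  [with M=-3, F=6]  = 9
Without intervention: N = -3*M + 1  [with M=-3]  = 10; F = max(N, M) + 6  [with N=10, M=-3]  = 16; D = |M - F|  [with M=-3, F=16]  = 19.
Change = 9 − 19 = -10.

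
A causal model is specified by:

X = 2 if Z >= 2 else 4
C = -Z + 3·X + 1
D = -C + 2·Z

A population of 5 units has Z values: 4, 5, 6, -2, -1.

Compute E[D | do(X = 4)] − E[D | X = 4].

The intervention sets X=4 in all 5 units regardless of Z. Recomputing D per unit gives -1, 2, 5, -19, -16; average -5.8.
E[D|X=4] averages over only the 2 units with X=4 (Z = -2, -1): D = -19, -16, mean -17.5.
Difference = -5.8 − (-17.5) = 11.7.

11.7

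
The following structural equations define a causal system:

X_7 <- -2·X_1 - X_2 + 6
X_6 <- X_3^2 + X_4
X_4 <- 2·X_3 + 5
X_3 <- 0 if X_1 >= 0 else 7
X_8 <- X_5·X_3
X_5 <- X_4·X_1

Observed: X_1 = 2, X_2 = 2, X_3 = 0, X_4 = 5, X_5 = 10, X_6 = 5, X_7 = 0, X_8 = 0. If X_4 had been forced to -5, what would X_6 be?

Under do(X_4=-5), the mechanism X_4 <- 2·X_3 + 5 is discarded; X_4 is fixed at -5.
X_3 = 0 if X_1 >= 0 else 7  [with X_1=2]  = 0
X_6 = X_3^2 + X_4  [with X_3=0, X_4=-5]  = -5

-5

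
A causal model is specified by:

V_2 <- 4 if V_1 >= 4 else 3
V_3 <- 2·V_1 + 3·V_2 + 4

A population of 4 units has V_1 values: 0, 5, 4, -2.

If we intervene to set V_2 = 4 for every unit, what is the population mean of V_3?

Under do(V_2=4), V_2's equation is replaced by V_2=4 for every unit. Per-unit V_3: 16, 26, 24, 12. Mean = 19.5.

19.5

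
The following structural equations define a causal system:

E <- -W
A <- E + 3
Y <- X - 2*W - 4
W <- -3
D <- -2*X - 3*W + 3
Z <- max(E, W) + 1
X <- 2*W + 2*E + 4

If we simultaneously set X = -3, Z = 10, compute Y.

-1

The joint intervention fixes X = -3, Z = 10, removing each variable's own equation.
Y = X - 2*W - 4  [with X=-3, W=-3]  = -1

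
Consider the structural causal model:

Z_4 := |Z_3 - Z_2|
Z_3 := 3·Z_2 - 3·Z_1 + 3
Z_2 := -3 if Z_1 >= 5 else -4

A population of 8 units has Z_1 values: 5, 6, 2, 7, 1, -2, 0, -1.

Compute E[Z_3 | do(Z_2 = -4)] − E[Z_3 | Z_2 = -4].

Under do(Z_2=-4), Z_2's equation is replaced by Z_2=-4 for every unit. Per-unit Z_3: -24, -27, -15, -30, -12, -3, -9, -6. Mean = -15.75.
Observing Z_2=-4 restricts to units where Z_2's equation naturally yields -4: Z_1 ∈ {2, 1, -2, 0, -1}. In that subpopulation Z_3 = -15, -12, -3, -9, -6, mean -9.
Difference = -15.75 − (-9) = -6.75.

-6.75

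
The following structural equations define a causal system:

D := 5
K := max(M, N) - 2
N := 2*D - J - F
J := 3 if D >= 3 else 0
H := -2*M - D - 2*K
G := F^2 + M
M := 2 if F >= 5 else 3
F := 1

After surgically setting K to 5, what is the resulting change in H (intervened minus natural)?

-2

do(K=5) replaces the equation K := max(M, N) - 2 with the constant K = 5.
M = 2 if F >= 5 else 3  [with F=1]  = 3
H = -2*M - D - 2*K  [with M=3, D=5, K=5]  = -21
Without intervention: J = 3 if D >= 3 else 0  [with D=5]  = 3; N = 2*D - J - F  [with D=5, J=3, F=1]  = 6; M = 2 if F >= 5 else 3  [with F=1]  = 3; K = max(M, N) - 2  [with M=3, N=6]  = 4; H = -2*M - D - 2*K  [with M=3, D=5, K=4]  = -19.
Change = -21 − (-19) = -2.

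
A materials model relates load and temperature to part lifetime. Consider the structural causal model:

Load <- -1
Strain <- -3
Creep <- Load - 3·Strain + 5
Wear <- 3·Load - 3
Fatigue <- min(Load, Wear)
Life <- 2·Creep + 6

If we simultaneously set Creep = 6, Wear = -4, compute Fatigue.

-4

Setting Creep = 6, Wear = -4 by intervention discards those variables' equations.
Fatigue = min(Load, Wear)  [with Load=-1, Wear=-4]  = -4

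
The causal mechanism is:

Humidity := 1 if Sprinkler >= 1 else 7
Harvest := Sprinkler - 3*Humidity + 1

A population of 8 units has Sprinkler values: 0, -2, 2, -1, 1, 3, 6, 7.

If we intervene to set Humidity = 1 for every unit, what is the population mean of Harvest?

The intervention sets Humidity=1 in all 8 units regardless of Sprinkler. Recomputing Harvest per unit gives -2, -4, 0, -3, -1, 1, 4, 5; average 0.

0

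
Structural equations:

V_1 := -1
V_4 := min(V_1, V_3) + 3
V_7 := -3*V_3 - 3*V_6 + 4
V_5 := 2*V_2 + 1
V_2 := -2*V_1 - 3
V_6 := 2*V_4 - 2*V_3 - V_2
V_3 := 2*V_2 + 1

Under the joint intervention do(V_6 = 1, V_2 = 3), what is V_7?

Setting V_6 = 1, V_2 = 3 by intervention discards those variables' equations.
V_3 = 2*V_2 + 1  [with V_2=3]  = 7
V_7 = -3*V_3 - 3*V_6 + 4  [with V_3=7, V_6=1]  = -20

-20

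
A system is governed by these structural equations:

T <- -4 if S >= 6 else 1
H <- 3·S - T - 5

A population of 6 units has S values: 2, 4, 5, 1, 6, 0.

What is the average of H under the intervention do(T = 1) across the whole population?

3

Every unit gets T=1 under the intervention. H values become 0, 6, 9, -3, 12, -6; E[H|do(T=1)] = 3.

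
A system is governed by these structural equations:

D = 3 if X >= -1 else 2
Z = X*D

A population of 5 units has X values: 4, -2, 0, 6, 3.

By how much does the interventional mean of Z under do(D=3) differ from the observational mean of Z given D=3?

-3.15

Every unit gets D=3 under the intervention. Z values become 12, -6, 0, 18, 9; E[Z|do(D=3)] = 6.6.
E[Z|D=3] averages over only the 4 units with D=3 (X = 4, 0, 6, 3): Z = 12, 0, 18, 9, mean 9.75.
Difference = 6.6 − 9.75 = -3.15.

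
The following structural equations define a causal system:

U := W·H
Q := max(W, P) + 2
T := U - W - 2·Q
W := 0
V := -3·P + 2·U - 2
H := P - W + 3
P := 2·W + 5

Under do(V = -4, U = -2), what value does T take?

Setting V = -4, U = -2 by intervention discards those variables' equations.
P = 2·W + 5  [with W=0]  = 5
Q = max(W, P) + 2  [with W=0, P=5]  = 7
T = U - W - 2·Q  [with U=-2, W=0, Q=7]  = -16

-16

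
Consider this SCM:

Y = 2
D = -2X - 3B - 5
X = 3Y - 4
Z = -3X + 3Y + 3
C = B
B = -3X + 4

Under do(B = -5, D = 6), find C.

Setting B = -5, D = 6 by intervention discards those variables' equations.
C = B  [with B=-5]  = -5

-5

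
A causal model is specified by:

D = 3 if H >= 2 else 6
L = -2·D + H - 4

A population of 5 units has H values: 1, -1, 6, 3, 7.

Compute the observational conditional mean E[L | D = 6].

E[L|D=6] averages over only the 2 units with D=6 (H = 1, -1): L = -15, -17, mean -16.

-16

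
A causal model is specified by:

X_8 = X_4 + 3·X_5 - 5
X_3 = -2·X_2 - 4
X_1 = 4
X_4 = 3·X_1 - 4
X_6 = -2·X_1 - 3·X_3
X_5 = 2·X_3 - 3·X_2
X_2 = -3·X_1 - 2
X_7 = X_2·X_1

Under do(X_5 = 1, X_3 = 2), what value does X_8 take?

6

Under do(X_5 = 1, X_3 = 2), each intervened variable's structural equation is replaced by its fixed value.
X_4 = 3·X_1 - 4  [with X_1=4]  = 8
X_8 = X_4 + 3·X_5 - 5  [with X_4=8, X_5=1]  = 6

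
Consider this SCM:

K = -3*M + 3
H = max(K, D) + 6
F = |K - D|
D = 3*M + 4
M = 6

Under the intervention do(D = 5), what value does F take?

do(D=5) replaces the equation D = 3*M + 4 with the constant D = 5.
K = -3*M + 3  [with M=6]  = -15
F = |K - D|  [with K=-15, D=5]  = 20

20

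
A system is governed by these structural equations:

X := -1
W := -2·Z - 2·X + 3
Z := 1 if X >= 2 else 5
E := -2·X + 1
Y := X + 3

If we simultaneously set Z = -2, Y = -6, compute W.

9

Under do(Z = -2, Y = -6), each intervened variable's structural equation is replaced by its fixed value.
W = -2·Z - 2·X + 3  [with Z=-2, X=-1]  = 9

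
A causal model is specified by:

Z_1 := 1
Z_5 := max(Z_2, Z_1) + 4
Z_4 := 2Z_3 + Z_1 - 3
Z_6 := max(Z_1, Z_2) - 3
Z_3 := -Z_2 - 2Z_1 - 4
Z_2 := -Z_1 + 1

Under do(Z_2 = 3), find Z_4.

-20

Under do(Z_2=3), the mechanism Z_2 := -Z_1 + 1 is discarded; Z_2 is fixed at 3.
Z_3 = -Z_2 - 2Z_1 - 4  [with Z_2=3, Z_1=1]  = -9
Z_4 = 2Z_3 + Z_1 - 3  [with Z_3=-9, Z_1=1]  = -20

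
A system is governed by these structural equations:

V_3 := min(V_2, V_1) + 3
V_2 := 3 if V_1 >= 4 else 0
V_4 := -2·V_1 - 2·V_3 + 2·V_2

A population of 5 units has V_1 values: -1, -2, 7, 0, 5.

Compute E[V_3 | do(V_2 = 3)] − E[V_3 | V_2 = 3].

-2.4

Every unit gets V_2=3 under the intervention. V_3 values become 2, 1, 6, 3, 6; E[V_3|do(V_2=3)] = 3.6.
Conditioning on V_2=3 selects the 2 unit(s) with V_1 ∈ {7, 5}. Their V_3 values: 6, 6. Mean = 6.
Difference = 3.6 − 6 = -2.4.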